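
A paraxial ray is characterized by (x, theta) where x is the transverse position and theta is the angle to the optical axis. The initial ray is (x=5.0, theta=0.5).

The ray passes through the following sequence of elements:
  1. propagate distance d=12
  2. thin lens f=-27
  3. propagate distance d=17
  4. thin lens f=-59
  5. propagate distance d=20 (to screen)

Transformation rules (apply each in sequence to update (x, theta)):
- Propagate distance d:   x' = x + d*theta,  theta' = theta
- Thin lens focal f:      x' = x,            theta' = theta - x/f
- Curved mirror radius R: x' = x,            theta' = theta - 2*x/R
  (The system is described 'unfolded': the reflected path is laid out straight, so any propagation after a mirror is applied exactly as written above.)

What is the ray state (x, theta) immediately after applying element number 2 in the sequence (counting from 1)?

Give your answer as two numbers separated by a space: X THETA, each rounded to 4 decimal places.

Initial: x=5.0000 theta=0.5000
After 1 (propagate distance d=12): x=11.0000 theta=0.5000
After 2 (thin lens f=-27): x=11.0000 theta=49/54 (≈0.9074)
Rounded to 4 decimal places: x = 11.0000, theta = 0.9074

Answer: 11.0000 0.9074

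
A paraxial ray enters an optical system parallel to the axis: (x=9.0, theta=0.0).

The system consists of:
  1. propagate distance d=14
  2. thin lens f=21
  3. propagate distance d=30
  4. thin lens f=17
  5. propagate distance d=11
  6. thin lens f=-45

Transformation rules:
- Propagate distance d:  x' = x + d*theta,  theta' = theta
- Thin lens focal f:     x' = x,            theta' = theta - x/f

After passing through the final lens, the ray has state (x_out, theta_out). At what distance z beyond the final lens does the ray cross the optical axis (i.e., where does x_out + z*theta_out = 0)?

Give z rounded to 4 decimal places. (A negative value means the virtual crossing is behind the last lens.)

Answer: -18.0449

Derivation:
Initial: x=9.0000 theta=0.0000
After 1 (propagate distance d=14): x=9.0000 theta=0.0000
After 2 (thin lens f=21): x=9.0000 theta=-3/7 (≈-0.4286)
After 3 (propagate distance d=30): x=-27/7 (≈-3.8571) theta=-3/7 (≈-0.4286)
After 4 (thin lens f=17): x=-27/7 (≈-3.8571) theta=-24/119 (≈-0.2017)
After 5 (propagate distance d=11): x=-723/119 (≈-6.0756) theta=-24/119 (≈-0.2017)
After 6 (thin lens f=-45): x=-723/119 (≈-6.0756) theta=-601/1785 (≈-0.3367)
z_focus = -x_out/theta_out = -(-723/119)/(-601/1785) = -10845/601 ≈ -18.0449
Rounded to 4 decimal places: z = -18.0449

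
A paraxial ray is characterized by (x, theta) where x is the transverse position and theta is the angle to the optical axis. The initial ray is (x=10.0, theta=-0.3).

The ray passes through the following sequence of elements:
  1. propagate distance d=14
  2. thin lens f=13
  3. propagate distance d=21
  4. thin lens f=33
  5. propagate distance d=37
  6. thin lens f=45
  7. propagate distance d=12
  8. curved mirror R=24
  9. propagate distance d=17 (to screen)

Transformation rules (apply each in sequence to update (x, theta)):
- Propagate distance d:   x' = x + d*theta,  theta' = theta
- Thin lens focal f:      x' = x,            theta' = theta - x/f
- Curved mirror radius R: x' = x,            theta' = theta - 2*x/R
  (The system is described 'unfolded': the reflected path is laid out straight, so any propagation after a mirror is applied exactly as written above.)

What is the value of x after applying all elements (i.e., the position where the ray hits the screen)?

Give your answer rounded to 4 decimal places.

Answer: 12.6828

Derivation:
Initial: x=10.0000 theta=-0.3000
After 1 (propagate distance d=14): x=5.8000 theta=-0.3000
After 2 (thin lens f=13): x=5.8000 theta=-97/130 (≈-0.7462)
After 3 (propagate distance d=21): x=-1283/130 (≈-9.8692) theta=-97/130 (≈-0.7462)
After 4 (thin lens f=33): x=-1283/130 (≈-9.8692) theta=-959/2145 (≈-0.4471)
After 5 (propagate distance d=37): x=-22661/858 (≈-26.4114) theta=-959/2145 (≈-0.4471)
After 6 (thin lens f=45): x=-22661/858 (≈-26.4114) theta=5399/38610 (≈0.1398)
After 7 (propagate distance d=12): x=-318319/12870 (≈-24.7334) theta=5399/38610 (≈0.1398)
After 8 (curved mirror R=24): x=-318319/12870 (≈-24.7334) theta=22661/10296 (≈2.2010)
After 9 (propagate distance d=17 (to screen)): x=652909/51480 (≈12.6828) theta=22661/10296 (≈2.2010)
Rounded to 4 decimal places: x = 12.6828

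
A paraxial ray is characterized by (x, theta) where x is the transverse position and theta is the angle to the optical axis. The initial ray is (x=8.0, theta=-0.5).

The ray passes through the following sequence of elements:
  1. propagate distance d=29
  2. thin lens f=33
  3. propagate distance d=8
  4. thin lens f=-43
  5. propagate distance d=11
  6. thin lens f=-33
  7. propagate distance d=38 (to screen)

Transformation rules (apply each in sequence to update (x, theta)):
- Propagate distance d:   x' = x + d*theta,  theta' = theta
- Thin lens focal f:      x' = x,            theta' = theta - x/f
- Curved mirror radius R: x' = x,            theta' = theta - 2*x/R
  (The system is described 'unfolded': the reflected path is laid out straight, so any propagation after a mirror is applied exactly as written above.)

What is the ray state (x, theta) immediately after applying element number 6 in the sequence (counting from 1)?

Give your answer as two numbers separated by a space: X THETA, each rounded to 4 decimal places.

Initial: x=8.0000 theta=-0.5000
After 1 (propagate distance d=29): x=-6.5000 theta=-0.5000
After 2 (thin lens f=33): x=-6.5000 theta=-10/33 (≈-0.3030)
After 3 (propagate distance d=8): x=-589/66 (≈-8.9242) theta=-10/33 (≈-0.3030)
After 4 (thin lens f=-43): x=-589/66 (≈-8.9242) theta=-483/946 (≈-0.5106)
After 5 (propagate distance d=11): x=-20633/1419 (≈-14.5405) theta=-483/946 (≈-0.5106)
After 6 (thin lens f=-33): x=-20633/1419 (≈-14.5405) theta=-89083/93654 (≈-0.9512)
Rounded to 4 decimal places: x = -14.5405, theta = -0.9512

Answer: -14.5405 -0.9512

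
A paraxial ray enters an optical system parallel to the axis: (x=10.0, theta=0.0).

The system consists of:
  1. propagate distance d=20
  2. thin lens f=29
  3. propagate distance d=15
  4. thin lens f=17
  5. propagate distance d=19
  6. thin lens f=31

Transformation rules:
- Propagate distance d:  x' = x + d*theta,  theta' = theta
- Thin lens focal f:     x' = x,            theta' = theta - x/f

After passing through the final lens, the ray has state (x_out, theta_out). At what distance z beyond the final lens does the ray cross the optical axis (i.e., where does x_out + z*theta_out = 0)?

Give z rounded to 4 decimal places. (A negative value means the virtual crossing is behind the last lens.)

Answer: -17.8377

Derivation:
Initial: x=10.0000 theta=0.0000
After 1 (propagate distance d=20): x=10.0000 theta=0.0000
After 2 (thin lens f=29): x=10.0000 theta=-10/29 (≈-0.3448)
After 3 (propagate distance d=15): x=140/29 (≈4.8276) theta=-10/29 (≈-0.3448)
After 4 (thin lens f=17): x=140/29 (≈4.8276) theta=-310/493 (≈-0.6288)
After 5 (propagate distance d=19): x=-3510/493 (≈-7.1197) theta=-310/493 (≈-0.6288)
After 6 (thin lens f=31): x=-3510/493 (≈-7.1197) theta=-6100/15283 (≈-0.3991)
z_focus = -x_out/theta_out = -(-3510/493)/(-6100/15283) = -10881/610 ≈ -17.8377
Rounded to 4 decimal places: z = -17.8377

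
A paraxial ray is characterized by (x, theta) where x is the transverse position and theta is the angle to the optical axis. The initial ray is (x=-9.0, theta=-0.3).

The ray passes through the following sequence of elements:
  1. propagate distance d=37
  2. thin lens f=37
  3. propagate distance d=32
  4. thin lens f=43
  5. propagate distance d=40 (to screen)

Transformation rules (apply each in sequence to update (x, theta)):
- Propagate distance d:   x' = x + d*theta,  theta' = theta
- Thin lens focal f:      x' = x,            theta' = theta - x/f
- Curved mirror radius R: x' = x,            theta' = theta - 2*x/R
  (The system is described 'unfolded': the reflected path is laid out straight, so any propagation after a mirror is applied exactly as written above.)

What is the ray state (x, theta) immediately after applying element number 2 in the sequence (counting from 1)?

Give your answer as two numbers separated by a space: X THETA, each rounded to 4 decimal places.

Initial: x=-9.0000 theta=-0.3000
After 1 (propagate distance d=37): x=-20.1000 theta=-0.3000
After 2 (thin lens f=37): x=-20.1000 theta=9/37 (≈0.2432)
Rounded to 4 decimal places: x = -20.1000, theta = 0.2432

Answer: -20.1000 0.2432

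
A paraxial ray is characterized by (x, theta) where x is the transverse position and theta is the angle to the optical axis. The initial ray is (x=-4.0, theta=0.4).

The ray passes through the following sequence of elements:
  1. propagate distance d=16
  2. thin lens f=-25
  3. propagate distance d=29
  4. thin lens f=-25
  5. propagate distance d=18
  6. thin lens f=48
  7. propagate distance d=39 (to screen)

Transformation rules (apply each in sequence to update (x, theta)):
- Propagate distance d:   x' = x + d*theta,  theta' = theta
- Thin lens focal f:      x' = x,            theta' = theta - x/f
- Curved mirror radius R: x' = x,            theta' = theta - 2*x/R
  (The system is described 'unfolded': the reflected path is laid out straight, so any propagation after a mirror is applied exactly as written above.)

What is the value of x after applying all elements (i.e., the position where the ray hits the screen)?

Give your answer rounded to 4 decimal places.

Initial: x=-4.0000 theta=0.4000
After 1 (propagate distance d=16): x=2.4000 theta=0.4000
After 2 (thin lens f=-25): x=2.4000 theta=0.4960
After 3 (propagate distance d=29): x=16.7840 theta=0.4960
After 4 (thin lens f=-25): x=16.7840 theta=3648/3125 (≈1.1674)
After 5 (propagate distance d=18): x=118114/3125 (≈37.7965) theta=3648/3125 (≈1.1674)
After 6 (thin lens f=48): x=118114/3125 (≈37.7965) theta=5699/15000 (≈0.3799)
After 7 (propagate distance d=39 (to screen)): x=1315347/25000 (≈52.6139) theta=5699/15000 (≈0.3799)
Rounded to 4 decimal places: x = 52.6139

Answer: 52.6139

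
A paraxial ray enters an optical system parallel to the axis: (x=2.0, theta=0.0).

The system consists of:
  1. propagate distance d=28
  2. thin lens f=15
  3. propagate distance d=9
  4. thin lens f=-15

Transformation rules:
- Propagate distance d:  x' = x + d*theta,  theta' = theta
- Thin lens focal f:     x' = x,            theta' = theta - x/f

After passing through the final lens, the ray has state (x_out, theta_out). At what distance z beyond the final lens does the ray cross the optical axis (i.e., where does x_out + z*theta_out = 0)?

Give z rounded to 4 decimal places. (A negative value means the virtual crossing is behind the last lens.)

Answer: 10.0000

Derivation:
Initial: x=2.0000 theta=0.0000
After 1 (propagate distance d=28): x=2.0000 theta=0.0000
After 2 (thin lens f=15): x=2.0000 theta=-2/15 (≈-0.1333)
After 3 (propagate distance d=9): x=0.8000 theta=-2/15 (≈-0.1333)
After 4 (thin lens f=-15): x=0.8000 theta=-0.0800
z_focus = -x_out/theta_out = -(0.8000)/(-0.0800) = 10.0000
Rounded to 4 decimal places: z = 10.0000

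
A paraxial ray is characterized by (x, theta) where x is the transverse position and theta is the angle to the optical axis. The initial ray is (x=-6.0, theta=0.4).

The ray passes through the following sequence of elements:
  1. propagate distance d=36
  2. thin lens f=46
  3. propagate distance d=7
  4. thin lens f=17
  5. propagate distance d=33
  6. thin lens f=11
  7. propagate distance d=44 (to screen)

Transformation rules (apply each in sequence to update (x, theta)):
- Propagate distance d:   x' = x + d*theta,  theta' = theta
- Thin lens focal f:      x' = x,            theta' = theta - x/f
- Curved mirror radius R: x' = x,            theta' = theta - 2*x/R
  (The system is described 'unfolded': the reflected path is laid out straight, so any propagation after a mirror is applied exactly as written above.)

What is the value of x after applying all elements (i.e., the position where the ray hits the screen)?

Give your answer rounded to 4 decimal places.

Answer: -9.6220

Derivation:
Initial: x=-6.0000 theta=0.4000
After 1 (propagate distance d=36): x=8.4000 theta=0.4000
After 2 (thin lens f=46): x=8.4000 theta=5/23 (≈0.2174)
After 3 (propagate distance d=7): x=1141/115 (≈9.9217) theta=5/23 (≈0.2174)
After 4 (thin lens f=17): x=1141/115 (≈9.9217) theta=-716/1955 (≈-0.3662)
After 5 (propagate distance d=33): x=-4231/1955 (≈-2.1642) theta=-716/1955 (≈-0.3662)
After 6 (thin lens f=11): x=-4231/1955 (≈-2.1642) theta=-729/4301 (≈-0.1695)
After 7 (propagate distance d=44 (to screen)): x=-18811/1955 (≈-9.6220) theta=-729/4301 (≈-0.1695)
Rounded to 4 decimal places: x = -9.6220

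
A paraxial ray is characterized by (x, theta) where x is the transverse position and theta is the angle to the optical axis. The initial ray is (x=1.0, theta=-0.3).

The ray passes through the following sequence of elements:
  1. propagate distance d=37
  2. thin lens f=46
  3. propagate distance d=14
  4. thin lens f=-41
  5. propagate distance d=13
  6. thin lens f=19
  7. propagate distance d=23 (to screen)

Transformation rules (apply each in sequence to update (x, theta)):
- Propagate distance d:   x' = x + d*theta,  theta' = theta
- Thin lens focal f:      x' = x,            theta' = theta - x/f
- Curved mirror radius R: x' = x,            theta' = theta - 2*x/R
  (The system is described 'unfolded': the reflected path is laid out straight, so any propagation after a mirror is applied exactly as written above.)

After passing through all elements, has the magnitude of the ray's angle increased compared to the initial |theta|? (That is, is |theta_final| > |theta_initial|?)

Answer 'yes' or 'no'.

Initial: x=1.0000 theta=-0.3000
After 1 (propagate distance d=37): x=-10.1000 theta=-0.3000
After 2 (thin lens f=46): x=-10.1000 theta=-37/460 (≈-0.0804)
After 3 (propagate distance d=14): x=-1291/115 (≈-11.2261) theta=-37/460 (≈-0.0804)
After 4 (thin lens f=-41): x=-1291/115 (≈-11.2261) theta=-6681/18860 (≈-0.3542)
After 5 (propagate distance d=13): x=-298577/18860 (≈-15.8312) theta=-6681/18860 (≈-0.3542)
After 6 (thin lens f=19): x=-298577/18860 (≈-15.8312) theta=85819/179170 (≈0.4790)
After 7 (propagate distance d=23 (to screen)): x=-1725289/358340 (≈-4.8147) theta=85819/179170 (≈0.4790)
|theta_initial|=0.3000 |theta_final|=85819/179170 (≈0.4790) -> increased

Answer: yes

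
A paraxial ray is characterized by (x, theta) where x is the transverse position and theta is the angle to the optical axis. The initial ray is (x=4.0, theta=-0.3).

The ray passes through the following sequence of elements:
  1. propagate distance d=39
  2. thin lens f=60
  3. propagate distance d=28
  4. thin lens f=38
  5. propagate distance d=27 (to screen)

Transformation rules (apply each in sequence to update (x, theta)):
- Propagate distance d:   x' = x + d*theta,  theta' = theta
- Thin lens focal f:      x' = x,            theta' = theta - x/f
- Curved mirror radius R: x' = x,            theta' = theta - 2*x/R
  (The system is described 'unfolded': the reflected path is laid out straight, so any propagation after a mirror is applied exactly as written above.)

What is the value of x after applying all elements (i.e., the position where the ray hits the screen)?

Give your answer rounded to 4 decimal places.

Initial: x=4.0000 theta=-0.3000
After 1 (propagate distance d=39): x=-7.7000 theta=-0.3000
After 2 (thin lens f=60): x=-7.7000 theta=-103/600 (≈-0.1717)
After 3 (propagate distance d=28): x=-938/75 (≈-12.5067) theta=-103/600 (≈-0.1717)
After 4 (thin lens f=38): x=-938/75 (≈-12.5067) theta=359/2280 (≈0.1575)
After 5 (propagate distance d=27 (to screen)): x=-94111/11400 (≈-8.2554) theta=359/2280 (≈0.1575)
Rounded to 4 decimal places: x = -8.2554

Answer: -8.2554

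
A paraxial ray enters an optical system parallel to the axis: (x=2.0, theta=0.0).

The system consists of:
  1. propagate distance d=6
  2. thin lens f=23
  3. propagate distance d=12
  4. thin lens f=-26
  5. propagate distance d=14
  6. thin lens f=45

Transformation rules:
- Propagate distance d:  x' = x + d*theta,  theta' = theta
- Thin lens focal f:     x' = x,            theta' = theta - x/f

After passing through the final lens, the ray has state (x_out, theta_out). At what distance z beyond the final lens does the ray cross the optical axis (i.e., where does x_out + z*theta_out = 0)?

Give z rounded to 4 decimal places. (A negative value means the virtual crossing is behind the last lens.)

Initial: x=2.0000 theta=0.0000
After 1 (propagate distance d=6): x=2.0000 theta=0.0000
After 2 (thin lens f=23): x=2.0000 theta=-2/23 (≈-0.0870)
After 3 (propagate distance d=12): x=22/23 (≈0.9565) theta=-2/23 (≈-0.0870)
After 4 (thin lens f=-26): x=22/23 (≈0.9565) theta=-15/299 (≈-0.0502)
After 5 (propagate distance d=14): x=76/299 (≈0.2542) theta=-15/299 (≈-0.0502)
After 6 (thin lens f=45): x=76/299 (≈0.2542) theta=-751/13455 (≈-0.0558)
z_focus = -x_out/theta_out = -(76/299)/(-751/13455) = 3420/751 ≈ 4.5539
Rounded to 4 decimal places: z = 4.5539

Answer: 4.5539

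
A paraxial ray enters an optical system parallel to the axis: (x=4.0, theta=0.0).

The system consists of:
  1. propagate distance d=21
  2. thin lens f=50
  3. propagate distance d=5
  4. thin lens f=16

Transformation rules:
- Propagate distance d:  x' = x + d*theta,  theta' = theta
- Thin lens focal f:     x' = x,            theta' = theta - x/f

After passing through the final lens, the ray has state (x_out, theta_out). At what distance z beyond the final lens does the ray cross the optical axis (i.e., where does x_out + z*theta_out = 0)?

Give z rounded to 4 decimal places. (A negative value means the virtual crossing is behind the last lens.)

Initial: x=4.0000 theta=0.0000
After 1 (propagate distance d=21): x=4.0000 theta=0.0000
After 2 (thin lens f=50): x=4.0000 theta=-0.0800
After 3 (propagate distance d=5): x=3.6000 theta=-0.0800
After 4 (thin lens f=16): x=3.6000 theta=-0.3050
z_focus = -x_out/theta_out = -(3.6000)/(-0.3050) = 720/61 ≈ 11.8033
Rounded to 4 decimal places: z = 11.8033

Answer: 11.8033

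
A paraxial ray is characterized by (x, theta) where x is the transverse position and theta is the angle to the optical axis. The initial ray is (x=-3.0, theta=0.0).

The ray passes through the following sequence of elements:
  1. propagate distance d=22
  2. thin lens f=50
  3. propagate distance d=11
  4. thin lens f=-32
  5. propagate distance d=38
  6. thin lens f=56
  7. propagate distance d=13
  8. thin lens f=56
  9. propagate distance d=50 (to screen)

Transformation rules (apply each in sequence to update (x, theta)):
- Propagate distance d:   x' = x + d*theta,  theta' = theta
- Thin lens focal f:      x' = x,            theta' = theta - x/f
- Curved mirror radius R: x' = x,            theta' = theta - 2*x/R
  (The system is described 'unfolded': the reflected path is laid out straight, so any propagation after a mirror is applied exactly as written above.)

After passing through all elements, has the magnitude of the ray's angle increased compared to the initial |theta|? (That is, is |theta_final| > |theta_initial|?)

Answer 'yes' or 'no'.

Initial: x=-3.0000 theta=0.0000
After 1 (propagate distance d=22): x=-3.0000 theta=0.0000
After 2 (thin lens f=50): x=-3.0000 theta=0.0600
After 3 (propagate distance d=11): x=-2.3400 theta=0.0600
After 4 (thin lens f=-32): x=-2.3400 theta=-21/1600 (≈-0.0131)
After 5 (propagate distance d=38): x=-2271/800 (≈-2.8388) theta=-21/1600 (≈-0.0131)
After 6 (thin lens f=56): x=-2271/800 (≈-2.8388) theta=1683/44800 (≈0.0376)
After 7 (propagate distance d=13): x=-105297/44800 (≈-2.3504) theta=1683/44800 (≈0.0376)
After 8 (thin lens f=56): x=-105297/44800 (≈-2.3504) theta=39909/501760 (≈0.0795)
After 9 (propagate distance d=50 (to screen)): x=2040309/1254400 (≈1.6265) theta=39909/501760 (≈0.0795)
|theta_initial|=0.0000 |theta_final|=39909/501760 (≈0.0795) -> increased

Answer: yes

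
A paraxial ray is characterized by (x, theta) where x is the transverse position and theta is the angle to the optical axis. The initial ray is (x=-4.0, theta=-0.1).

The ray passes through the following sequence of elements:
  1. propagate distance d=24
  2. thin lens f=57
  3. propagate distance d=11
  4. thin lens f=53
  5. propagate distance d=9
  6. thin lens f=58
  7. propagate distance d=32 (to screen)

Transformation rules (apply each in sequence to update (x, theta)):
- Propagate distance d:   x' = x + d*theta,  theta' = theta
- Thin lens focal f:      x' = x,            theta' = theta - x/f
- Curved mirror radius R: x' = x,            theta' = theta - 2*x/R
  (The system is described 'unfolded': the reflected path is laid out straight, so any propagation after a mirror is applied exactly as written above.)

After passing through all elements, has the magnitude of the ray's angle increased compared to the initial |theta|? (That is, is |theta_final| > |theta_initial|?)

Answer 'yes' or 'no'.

Initial: x=-4.0000 theta=-0.1000
After 1 (propagate distance d=24): x=-6.4000 theta=-0.1000
After 2 (thin lens f=57): x=-6.4000 theta=7/570 (≈0.0123)
After 3 (propagate distance d=11): x=-3571/570 (≈-6.2649) theta=7/570 (≈0.0123)
After 4 (thin lens f=53): x=-3571/570 (≈-6.2649) theta=657/5035 (≈0.1305)
After 5 (propagate distance d=9): x=-30757/6042 (≈-5.0905) theta=657/5035 (≈0.1305)
After 6 (thin lens f=58): x=-30757/6042 (≈-5.0905) theta=382421/1752180 (≈0.2183)
After 7 (propagate distance d=32 (to screen)): x=1658971/876090 (≈1.8936) theta=382421/1752180 (≈0.2183)
|theta_initial|=0.1000 |theta_final|=382421/1752180 (≈0.2183) -> increased

Answer: yes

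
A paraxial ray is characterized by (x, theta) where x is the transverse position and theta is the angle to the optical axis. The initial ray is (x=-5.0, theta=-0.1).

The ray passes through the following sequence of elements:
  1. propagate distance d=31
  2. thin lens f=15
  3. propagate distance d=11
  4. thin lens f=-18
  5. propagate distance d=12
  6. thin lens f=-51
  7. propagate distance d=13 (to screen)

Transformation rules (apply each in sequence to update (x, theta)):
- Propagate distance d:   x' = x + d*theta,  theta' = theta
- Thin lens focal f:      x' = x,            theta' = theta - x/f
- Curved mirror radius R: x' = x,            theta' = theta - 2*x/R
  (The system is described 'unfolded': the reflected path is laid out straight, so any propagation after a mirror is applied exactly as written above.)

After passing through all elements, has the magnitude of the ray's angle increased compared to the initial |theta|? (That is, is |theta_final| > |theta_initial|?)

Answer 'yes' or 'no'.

Answer: yes

Derivation:
Initial: x=-5.0000 theta=-0.1000
After 1 (propagate distance d=31): x=-8.1000 theta=-0.1000
After 2 (thin lens f=15): x=-8.1000 theta=0.4400
After 3 (propagate distance d=11): x=-3.2600 theta=0.4400
After 4 (thin lens f=-18): x=-3.2600 theta=233/900 (≈0.2589)
After 5 (propagate distance d=12): x=-23/150 (≈-0.1533) theta=233/900 (≈0.2589)
After 6 (thin lens f=-51): x=-23/150 (≈-0.1533) theta=87/340 (≈0.2559)
After 7 (propagate distance d=13 (to screen)): x=16183/5100 (≈3.1731) theta=87/340 (≈0.2559)
|theta_initial|=0.1000 |theta_final|=87/340 (≈0.2559) -> increased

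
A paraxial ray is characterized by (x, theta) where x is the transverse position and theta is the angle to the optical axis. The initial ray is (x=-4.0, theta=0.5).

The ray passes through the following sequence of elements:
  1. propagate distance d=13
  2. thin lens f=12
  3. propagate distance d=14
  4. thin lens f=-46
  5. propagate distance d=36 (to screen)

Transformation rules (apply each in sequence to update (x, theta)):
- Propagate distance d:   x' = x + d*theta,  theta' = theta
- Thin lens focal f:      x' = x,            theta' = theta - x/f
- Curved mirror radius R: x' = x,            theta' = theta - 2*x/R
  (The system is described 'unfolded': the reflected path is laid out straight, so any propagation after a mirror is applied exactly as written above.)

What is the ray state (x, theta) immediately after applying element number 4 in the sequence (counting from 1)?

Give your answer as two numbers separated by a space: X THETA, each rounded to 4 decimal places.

Initial: x=-4.0000 theta=0.5000
After 1 (propagate distance d=13): x=2.5000 theta=0.5000
After 2 (thin lens f=12): x=2.5000 theta=7/24 (≈0.2917)
After 3 (propagate distance d=14): x=79/12 (≈6.5833) theta=7/24 (≈0.2917)
After 4 (thin lens f=-46): x=79/12 (≈6.5833) theta=10/23 (≈0.4348)
Rounded to 4 decimal places: x = 6.5833, theta = 0.4348

Answer: 6.5833 0.4348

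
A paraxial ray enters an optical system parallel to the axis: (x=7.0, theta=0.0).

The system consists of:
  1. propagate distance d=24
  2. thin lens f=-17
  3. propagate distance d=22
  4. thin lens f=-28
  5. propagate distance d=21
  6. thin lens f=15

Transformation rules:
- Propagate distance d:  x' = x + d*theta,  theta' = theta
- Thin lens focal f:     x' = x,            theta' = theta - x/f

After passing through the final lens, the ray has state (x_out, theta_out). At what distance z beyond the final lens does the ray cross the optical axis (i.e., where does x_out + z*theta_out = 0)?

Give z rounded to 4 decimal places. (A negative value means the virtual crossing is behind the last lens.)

Initial: x=7.0000 theta=0.0000
After 1 (propagate distance d=24): x=7.0000 theta=0.0000
After 2 (thin lens f=-17): x=7.0000 theta=7/17 (≈0.4118)
After 3 (propagate distance d=22): x=273/17 (≈16.0588) theta=7/17 (≈0.4118)
After 4 (thin lens f=-28): x=273/17 (≈16.0588) theta=67/68 (≈0.9853)
After 5 (propagate distance d=21): x=36.7500 theta=67/68 (≈0.9853)
After 6 (thin lens f=15): x=36.7500 theta=-249/170 (≈-1.4647)
z_focus = -x_out/theta_out = -(36.7500)/(-249/170) = 4165/166 ≈ 25.0904
Rounded to 4 decimal places: z = 25.0904

Answer: 25.0904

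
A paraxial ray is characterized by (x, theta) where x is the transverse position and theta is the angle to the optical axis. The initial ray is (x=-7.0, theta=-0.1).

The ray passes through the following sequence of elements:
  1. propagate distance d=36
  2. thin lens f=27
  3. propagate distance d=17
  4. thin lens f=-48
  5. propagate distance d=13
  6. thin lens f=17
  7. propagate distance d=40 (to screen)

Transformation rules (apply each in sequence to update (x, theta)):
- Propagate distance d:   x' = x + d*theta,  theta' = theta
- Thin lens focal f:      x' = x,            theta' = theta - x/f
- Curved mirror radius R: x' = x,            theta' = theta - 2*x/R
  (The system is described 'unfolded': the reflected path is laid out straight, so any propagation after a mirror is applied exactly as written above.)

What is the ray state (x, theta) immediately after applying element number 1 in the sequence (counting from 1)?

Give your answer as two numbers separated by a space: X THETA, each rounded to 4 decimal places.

Initial: x=-7.0000 theta=-0.1000
After 1 (propagate distance d=36): x=-10.6000 theta=-0.1000
Rounded to 4 decimal places: x = -10.6000, theta = -0.1000

Answer: -10.6000 -0.1000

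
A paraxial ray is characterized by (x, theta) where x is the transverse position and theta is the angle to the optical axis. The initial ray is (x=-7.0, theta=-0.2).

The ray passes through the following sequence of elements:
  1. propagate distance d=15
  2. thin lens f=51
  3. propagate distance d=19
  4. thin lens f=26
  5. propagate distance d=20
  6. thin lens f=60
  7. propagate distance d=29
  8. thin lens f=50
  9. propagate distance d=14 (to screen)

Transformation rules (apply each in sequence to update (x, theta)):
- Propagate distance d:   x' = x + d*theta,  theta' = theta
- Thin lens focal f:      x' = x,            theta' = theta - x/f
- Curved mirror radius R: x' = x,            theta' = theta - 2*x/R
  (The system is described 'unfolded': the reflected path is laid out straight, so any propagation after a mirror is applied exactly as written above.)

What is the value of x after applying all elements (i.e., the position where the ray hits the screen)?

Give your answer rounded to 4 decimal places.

Answer: 13.0453

Derivation:
Initial: x=-7.0000 theta=-0.2000
After 1 (propagate distance d=15): x=-10.0000 theta=-0.2000
After 2 (thin lens f=51): x=-10.0000 theta=-1/255 (≈-0.0039)
After 3 (propagate distance d=19): x=-2569/255 (≈-10.0745) theta=-1/255 (≈-0.0039)
After 4 (thin lens f=26): x=-2569/255 (≈-10.0745) theta=2543/6630 (≈0.3836)
After 5 (propagate distance d=20): x=-7967/3315 (≈-2.4033) theta=2543/6630 (≈0.3836)
After 6 (thin lens f=60): x=-7967/3315 (≈-2.4033) theta=84257/198900 (≈0.4236)
After 7 (propagate distance d=29): x=1965433/198900 (≈9.8815) theta=84257/198900 (≈0.4236)
After 8 (thin lens f=50): x=1965433/198900 (≈9.8815) theta=14689/65000 (≈0.2260)
After 9 (propagate distance d=14 (to screen)): x=16216936/1243125 (≈13.0453) theta=14689/65000 (≈0.2260)
Rounded to 4 decimal places: x = 13.0453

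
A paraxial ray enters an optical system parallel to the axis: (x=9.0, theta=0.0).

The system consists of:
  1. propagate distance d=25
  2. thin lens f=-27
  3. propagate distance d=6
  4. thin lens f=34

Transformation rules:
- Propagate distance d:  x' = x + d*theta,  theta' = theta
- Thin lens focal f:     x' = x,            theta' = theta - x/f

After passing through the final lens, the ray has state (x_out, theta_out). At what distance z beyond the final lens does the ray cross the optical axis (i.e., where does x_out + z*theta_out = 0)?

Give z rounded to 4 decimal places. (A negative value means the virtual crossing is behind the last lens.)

Initial: x=9.0000 theta=0.0000
After 1 (propagate distance d=25): x=9.0000 theta=0.0000
After 2 (thin lens f=-27): x=9.0000 theta=1/3 (≈0.3333)
After 3 (propagate distance d=6): x=11.0000 theta=1/3 (≈0.3333)
After 4 (thin lens f=34): x=11.0000 theta=1/102 (≈0.0098)
z_focus = -x_out/theta_out = -(11.0000)/(1/102) = -1122.0000
Rounded to 4 decimal places: z = -1122.0000

Answer: -1122.0000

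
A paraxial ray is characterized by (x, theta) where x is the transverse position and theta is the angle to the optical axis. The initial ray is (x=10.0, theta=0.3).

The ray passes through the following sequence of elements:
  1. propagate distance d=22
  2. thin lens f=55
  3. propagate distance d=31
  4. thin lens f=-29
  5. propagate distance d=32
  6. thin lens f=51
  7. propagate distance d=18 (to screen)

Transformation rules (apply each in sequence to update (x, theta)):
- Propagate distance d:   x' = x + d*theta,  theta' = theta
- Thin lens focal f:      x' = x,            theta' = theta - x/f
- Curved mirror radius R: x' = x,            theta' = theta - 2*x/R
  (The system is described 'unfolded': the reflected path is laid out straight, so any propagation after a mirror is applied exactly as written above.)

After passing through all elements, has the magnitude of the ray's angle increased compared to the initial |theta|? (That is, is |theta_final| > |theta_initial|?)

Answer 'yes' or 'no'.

Answer: no

Derivation:
Initial: x=10.0000 theta=0.3000
After 1 (propagate distance d=22): x=16.6000 theta=0.3000
After 2 (thin lens f=55): x=16.6000 theta=-1/550 (≈-0.0018)
After 3 (propagate distance d=31): x=9099/550 (≈16.5436) theta=-1/550 (≈-0.0018)
After 4 (thin lens f=-29): x=9099/550 (≈16.5436) theta=907/1595 (≈0.5687)
After 5 (propagate distance d=32): x=554111/15950 (≈34.7405) theta=907/1595 (≈0.5687)
After 6 (thin lens f=51): x=554111/15950 (≈34.7405) theta=-91541/813450 (≈-0.1125)
After 7 (propagate distance d=18 (to screen)): x=8870641/271150 (≈32.7149) theta=-91541/813450 (≈-0.1125)
|theta_initial|=0.3000 |theta_final|=91541/813450 (≈0.1125) -> not increased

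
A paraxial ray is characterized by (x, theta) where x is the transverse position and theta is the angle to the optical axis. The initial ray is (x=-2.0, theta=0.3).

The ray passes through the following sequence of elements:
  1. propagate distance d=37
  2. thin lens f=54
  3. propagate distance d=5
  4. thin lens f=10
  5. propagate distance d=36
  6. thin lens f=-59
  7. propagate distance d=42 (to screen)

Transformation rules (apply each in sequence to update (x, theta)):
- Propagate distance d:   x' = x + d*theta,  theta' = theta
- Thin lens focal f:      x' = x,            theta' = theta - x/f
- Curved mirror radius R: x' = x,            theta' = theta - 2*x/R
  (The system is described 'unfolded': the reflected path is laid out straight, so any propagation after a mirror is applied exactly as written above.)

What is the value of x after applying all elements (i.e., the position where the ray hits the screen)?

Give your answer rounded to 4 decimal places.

Initial: x=-2.0000 theta=0.3000
After 1 (propagate distance d=37): x=9.1000 theta=0.3000
After 2 (thin lens f=54): x=9.1000 theta=71/540 (≈0.1315)
After 3 (propagate distance d=5): x=5269/540 (≈9.7574) theta=71/540 (≈0.1315)
After 4 (thin lens f=10): x=5269/540 (≈9.7574) theta=-4559/5400 (≈-0.8443)
After 5 (propagate distance d=36): x=-55717/2700 (≈-20.6359) theta=-4559/5400 (≈-0.8443)
After 6 (thin lens f=-59): x=-55717/2700 (≈-20.6359) theta=-25361/21240 (≈-1.1940)
After 7 (propagate distance d=42 (to screen)): x=-5638009/79650 (≈-70.7848) theta=-25361/21240 (≈-1.1940)
Rounded to 4 decimal places: x = -70.7848

Answer: -70.7848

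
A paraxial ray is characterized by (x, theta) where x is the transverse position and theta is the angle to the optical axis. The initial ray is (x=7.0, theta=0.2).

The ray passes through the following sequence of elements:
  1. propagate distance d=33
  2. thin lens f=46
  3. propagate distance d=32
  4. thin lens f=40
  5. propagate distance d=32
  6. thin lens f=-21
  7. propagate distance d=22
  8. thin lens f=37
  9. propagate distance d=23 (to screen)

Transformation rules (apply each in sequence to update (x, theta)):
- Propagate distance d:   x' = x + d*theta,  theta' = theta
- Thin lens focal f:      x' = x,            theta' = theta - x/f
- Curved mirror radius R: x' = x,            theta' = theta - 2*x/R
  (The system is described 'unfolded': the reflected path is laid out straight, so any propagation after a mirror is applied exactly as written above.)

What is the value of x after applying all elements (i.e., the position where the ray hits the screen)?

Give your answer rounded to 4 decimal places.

Initial: x=7.0000 theta=0.2000
After 1 (propagate distance d=33): x=13.6000 theta=0.2000
After 2 (thin lens f=46): x=13.6000 theta=-11/115 (≈-0.0957)
After 3 (propagate distance d=32): x=1212/115 (≈10.5391) theta=-11/115 (≈-0.0957)
After 4 (thin lens f=40): x=1212/115 (≈10.5391) theta=-413/1150 (≈-0.3591)
After 5 (propagate distance d=32): x=-548/575 (≈-0.9530) theta=-413/1150 (≈-0.3591)
After 6 (thin lens f=-21): x=-548/575 (≈-0.9530) theta=-9769/24150 (≈-0.4045)
After 7 (propagate distance d=22): x=-118967/12075 (≈-9.8523) theta=-9769/24150 (≈-0.4045)
After 8 (thin lens f=37): x=-118967/12075 (≈-9.8523) theta=-41173/297850 (≈-0.1382)
After 9 (propagate distance d=23 (to screen)): x=-2328899/178710 (≈-13.0317) theta=-41173/297850 (≈-0.1382)
Rounded to 4 decimal places: x = -13.0317

Answer: -13.0317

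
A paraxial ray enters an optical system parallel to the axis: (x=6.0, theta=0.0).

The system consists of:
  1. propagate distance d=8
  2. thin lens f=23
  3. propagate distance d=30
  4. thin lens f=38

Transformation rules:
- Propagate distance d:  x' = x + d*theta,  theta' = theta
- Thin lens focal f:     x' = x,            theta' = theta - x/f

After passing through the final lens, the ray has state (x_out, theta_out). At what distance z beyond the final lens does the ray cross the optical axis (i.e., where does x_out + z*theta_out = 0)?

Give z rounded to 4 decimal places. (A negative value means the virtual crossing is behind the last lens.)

Answer: -8.5806

Derivation:
Initial: x=6.0000 theta=0.0000
After 1 (propagate distance d=8): x=6.0000 theta=0.0000
After 2 (thin lens f=23): x=6.0000 theta=-6/23 (≈-0.2609)
After 3 (propagate distance d=30): x=-42/23 (≈-1.8261) theta=-6/23 (≈-0.2609)
After 4 (thin lens f=38): x=-42/23 (≈-1.8261) theta=-93/437 (≈-0.2128)
z_focus = -x_out/theta_out = -(-42/23)/(-93/437) = -266/31 ≈ -8.5806
Rounded to 4 decimal places: z = -8.5806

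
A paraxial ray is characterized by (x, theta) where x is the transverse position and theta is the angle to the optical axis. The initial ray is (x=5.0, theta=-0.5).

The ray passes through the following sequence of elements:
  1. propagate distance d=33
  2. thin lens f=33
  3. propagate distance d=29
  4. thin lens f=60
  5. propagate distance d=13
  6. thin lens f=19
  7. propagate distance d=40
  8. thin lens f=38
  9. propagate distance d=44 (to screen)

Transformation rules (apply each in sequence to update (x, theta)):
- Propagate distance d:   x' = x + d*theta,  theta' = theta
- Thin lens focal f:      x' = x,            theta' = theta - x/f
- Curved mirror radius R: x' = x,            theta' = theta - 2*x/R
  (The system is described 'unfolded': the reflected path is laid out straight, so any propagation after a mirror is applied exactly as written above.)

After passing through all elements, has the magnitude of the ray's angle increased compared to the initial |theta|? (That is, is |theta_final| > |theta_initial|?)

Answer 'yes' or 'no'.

Initial: x=5.0000 theta=-0.5000
After 1 (propagate distance d=33): x=-11.5000 theta=-0.5000
After 2 (thin lens f=33): x=-11.5000 theta=-5/33 (≈-0.1515)
After 3 (propagate distance d=29): x=-1049/66 (≈-15.8939) theta=-5/33 (≈-0.1515)
After 4 (thin lens f=60): x=-1049/66 (≈-15.8939) theta=449/3960 (≈0.1134)
After 5 (propagate distance d=13): x=-57103/3960 (≈-14.4199) theta=449/3960 (≈0.1134)
After 6 (thin lens f=19): x=-57103/3960 (≈-14.4199) theta=10939/12540 (≈0.8723)
After 7 (propagate distance d=40): x=1540403/75240 (≈20.4732) theta=10939/12540 (≈0.8723)
After 8 (thin lens f=38): x=1540403/75240 (≈20.4732) theta=86699/259920 (≈0.3336)
After 9 (propagate distance d=44 (to screen)): x=3349921/95304 (≈35.1498) theta=86699/259920 (≈0.3336)
|theta_initial|=0.5000 |theta_final|=86699/259920 (≈0.3336) -> not increased

Answer: no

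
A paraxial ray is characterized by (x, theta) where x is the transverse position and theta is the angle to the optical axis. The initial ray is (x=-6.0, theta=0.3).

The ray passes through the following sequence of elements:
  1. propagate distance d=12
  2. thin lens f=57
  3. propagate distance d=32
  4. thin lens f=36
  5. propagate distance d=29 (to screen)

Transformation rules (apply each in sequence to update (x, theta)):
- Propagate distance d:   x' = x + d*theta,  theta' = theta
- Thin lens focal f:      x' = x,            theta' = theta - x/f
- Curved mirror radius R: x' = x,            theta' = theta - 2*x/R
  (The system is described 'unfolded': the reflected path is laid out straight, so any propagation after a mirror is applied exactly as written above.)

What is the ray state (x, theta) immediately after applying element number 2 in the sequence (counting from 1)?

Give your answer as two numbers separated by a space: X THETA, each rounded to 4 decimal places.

Initial: x=-6.0000 theta=0.3000
After 1 (propagate distance d=12): x=-2.4000 theta=0.3000
After 2 (thin lens f=57): x=-2.4000 theta=13/38 (≈0.3421)
Rounded to 4 decimal places: x = -2.4000, theta = 0.3421

Answer: -2.4000 0.3421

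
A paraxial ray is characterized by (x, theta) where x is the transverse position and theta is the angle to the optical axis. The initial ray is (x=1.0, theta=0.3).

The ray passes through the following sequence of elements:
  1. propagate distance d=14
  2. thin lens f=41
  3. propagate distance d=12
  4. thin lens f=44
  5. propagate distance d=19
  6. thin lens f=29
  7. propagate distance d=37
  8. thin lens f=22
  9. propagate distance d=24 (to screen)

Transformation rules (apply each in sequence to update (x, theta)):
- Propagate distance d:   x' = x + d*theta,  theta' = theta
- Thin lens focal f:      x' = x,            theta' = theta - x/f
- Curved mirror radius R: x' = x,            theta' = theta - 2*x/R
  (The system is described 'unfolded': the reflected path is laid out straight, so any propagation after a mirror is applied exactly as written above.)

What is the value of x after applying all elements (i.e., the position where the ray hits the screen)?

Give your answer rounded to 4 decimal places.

Initial: x=1.0000 theta=0.3000
After 1 (propagate distance d=14): x=5.2000 theta=0.3000
After 2 (thin lens f=41): x=5.2000 theta=71/410 (≈0.1732)
After 3 (propagate distance d=12): x=1492/205 (≈7.2780) theta=71/410 (≈0.1732)
After 4 (thin lens f=44): x=1492/205 (≈7.2780) theta=7/902 (≈0.0078)
After 5 (propagate distance d=19): x=33489/4510 (≈7.4255) theta=7/902 (≈0.0078)
After 6 (thin lens f=29): x=33489/4510 (≈7.4255) theta=-16237/65395 (≈-0.2483)
After 7 (propagate distance d=37): x=-230357/130790 (≈-1.7613) theta=-16237/65395 (≈-0.2483)
After 8 (thin lens f=22): x=-230357/130790 (≈-1.7613) theta=-484071/2877380 (≈-0.1682)
After 9 (propagate distance d=24 (to screen)): x=-8342779/1438690 (≈-5.7989) theta=-484071/2877380 (≈-0.1682)
Rounded to 4 decimal places: x = -5.7989

Answer: -5.7989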